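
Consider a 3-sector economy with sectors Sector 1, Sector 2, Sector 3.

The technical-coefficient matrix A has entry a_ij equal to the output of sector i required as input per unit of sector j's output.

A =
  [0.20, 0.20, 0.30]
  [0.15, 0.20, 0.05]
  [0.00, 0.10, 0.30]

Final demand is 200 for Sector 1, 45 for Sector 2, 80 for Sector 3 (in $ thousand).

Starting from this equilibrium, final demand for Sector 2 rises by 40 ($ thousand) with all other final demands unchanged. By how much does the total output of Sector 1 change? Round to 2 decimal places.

Δx_1 = 16.25

I − A =
  [   0.80    -0.20    -0.30]
  [  -0.15     0.80    -0.05]
  [   0.00    -0.10     0.70]
Cofactors of I−A, C_ij = (−1)^(i+j)·(minor ij) (rows/columns in the sector order above):
  C_11 = (0.80)(0.70) − (-0.05)(-0.10) = 0.5550
  C_12 = −[(-0.15)(0.70) − (-0.05)(0.00)] = 0.1050
  C_13 = (-0.15)(-0.10) − (0.80)(0.00) = 0.0150
  C_21 = −[(-0.20)(0.70) − (-0.30)(-0.10)] = 0.1700
  C_22 = (0.80)(0.70) − (-0.30)(0.00) = 0.5600
  C_23 = −[(0.80)(-0.10) − (-0.20)(0.00)] = 0.0800
  C_31 = (-0.20)(-0.05) − (-0.30)(0.80) = 0.2500
  C_32 = −[(0.80)(-0.05) − (-0.30)(-0.15)] = 0.0850
  C_33 = (0.80)(0.80) − (-0.20)(-0.15) = 0.6100
det(I−A) = Σ_j (I−A)_1j·C_1j = (0.80)(0.5550) + (-0.20)(0.1050) + (-0.30)(0.0150) = 0.4185
adj(I−A) = Cᵀ =
  [ 0.5550   0.1700   0.2500]
  [ 0.1050   0.5600   0.0850]
  [ 0.0150   0.0800   0.6100]
(I − A)⁻¹ = adj(I−A) / det(I−A) ≈
  [   1.3262     0.4062     0.5974]
  [   0.2509     1.3381     0.2031]
  [   0.0358     0.1912     1.4576]
Δx = (I − A)⁻¹ Δd with Δd having +40 in the Sector 2 component and 0 elsewhere.
So Δx_1 = L_12 · (+40), where L_12 = adj(I−A)_12 / det(I−A) = 0.1700 / 0.4185.
Δx_1 = 0.1700 × (+40) / 0.4185 = 6.80 / 0.4185 ≈ 16.25.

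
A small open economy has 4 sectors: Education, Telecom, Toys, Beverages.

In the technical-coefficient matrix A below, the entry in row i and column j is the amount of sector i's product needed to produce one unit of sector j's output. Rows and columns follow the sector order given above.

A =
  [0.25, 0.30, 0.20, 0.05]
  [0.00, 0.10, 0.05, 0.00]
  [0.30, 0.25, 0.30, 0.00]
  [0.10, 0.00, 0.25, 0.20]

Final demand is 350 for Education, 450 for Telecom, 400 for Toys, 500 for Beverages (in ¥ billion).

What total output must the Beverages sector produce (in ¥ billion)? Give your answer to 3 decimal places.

I − A =
  [   0.75    -0.30    -0.20    -0.05]
  [   0.00     0.90    -0.05     0.00]
  [  -0.30    -0.25     0.70     0.00]
  [  -0.10     0.00    -0.25     0.80]
Compute the cofactors C_ij = (−1)^(i+j)·(3×3 minor ij) of I−A; the adjugate is their transpose:
adj(I−A) = Cᵀ =
  [ 0.494000   0.211125   0.167250   0.030875]
  [ 0.012000   0.364750   0.029750   0.000750]
  [ 0.216000   0.220750   0.535500   0.013500]
  [ 0.129250   0.095375   0.188250   0.404625]
det(I−A) = Σ_j (I−A)_1j·C_1j = (0.75)(0.494000) + (-0.30)(0.012000) + (-0.20)(0.216000) + (-0.05)(0.129250) = 0.3172375
(I − A)⁻¹ = adj(I−A) / det(I−A) ≈
  [   1.5572     0.6655     0.5272     0.0973]
  [   0.0378     1.1498     0.0938     0.0024]
  [   0.6809     0.6959     1.6880     0.0426]
  [   0.4074     0.3006     0.5934     1.2755]
x = (I − A)⁻¹ d = adj(I−A)·d / det(I−A), with det(I−A) = 0.3172375:
  x_1 = (0.494000·350 + 0.211125·450 + 0.167250·400 + 0.030875·500) / 0.3172375 = 350.24375 / 0.3172375 ≈ 1104.043
  x_2 = (0.012000·350 + 0.364750·450 + 0.029750·400 + 0.000750·500) / 0.3172375 = 180.6125 / 0.3172375 ≈ 569.329
  x_3 = (0.216000·350 + 0.220750·450 + 0.535500·400 + 0.013500·500) / 0.3172375 = 395.8875 / 0.3172375 ≈ 1247.922
  x_4 = (0.129250·350 + 0.095375·450 + 0.188250·400 + 0.404625·500) / 0.3172375 = 365.76875 / 0.3172375 ≈ 1152.981

x_4 = 1152.981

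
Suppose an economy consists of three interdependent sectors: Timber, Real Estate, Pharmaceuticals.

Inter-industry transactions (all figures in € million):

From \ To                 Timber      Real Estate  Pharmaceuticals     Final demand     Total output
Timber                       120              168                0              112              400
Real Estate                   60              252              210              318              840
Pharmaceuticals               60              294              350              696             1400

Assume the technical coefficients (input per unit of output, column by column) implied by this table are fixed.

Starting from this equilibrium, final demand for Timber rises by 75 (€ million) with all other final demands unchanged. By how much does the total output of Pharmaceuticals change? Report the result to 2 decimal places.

Δx_3 = 38.89

Technical coefficients a_ij = z_ij / X_j:
  a_11 = 120/400 = 0.30, a_21 = 60/400 = 0.15, a_31 = 60/400 = 0.15
  a_12 = 168/840 = 0.20, a_22 = 252/840 = 0.30, a_32 = 294/840 = 0.35
  a_13 = 0/1400 = 0.00, a_23 = 210/1400 = 0.15, a_33 = 350/1400 = 0.25
I − A =
  [   0.70    -0.20     0.00]
  [  -0.15     0.70    -0.15]
  [  -0.15    -0.35     0.75]
Cofactors of I−A, C_ij = (−1)^(i+j)·(minor ij) (rows/columns in the sector order above):
  C_11 = (0.70)(0.75) − (-0.15)(-0.35) = 0.4725
  C_12 = −[(-0.15)(0.75) − (-0.15)(-0.15)] = 0.1350
  C_13 = (-0.15)(-0.35) − (0.70)(-0.15) = 0.1575
  C_21 = −[(-0.20)(0.75) − (0.00)(-0.35)] = 0.1500
  C_22 = (0.70)(0.75) − (0.00)(-0.15) = 0.5250
  C_23 = −[(0.70)(-0.35) − (-0.20)(-0.15)] = 0.2750
  C_31 = (-0.20)(-0.15) − (0.00)(0.70) = 0.0300
  C_32 = −[(0.70)(-0.15) − (0.00)(-0.15)] = 0.1050
  C_33 = (0.70)(0.70) − (-0.20)(-0.15) = 0.4600
det(I−A) = Σ_j (I−A)_1j·C_1j = (0.70)(0.4725) + (-0.20)(0.1350) + (0.00)(0.1575) = 0.30375
adj(I−A) = Cᵀ =
  [ 0.4725   0.1500   0.0300]
  [ 0.1350   0.5250   0.1050]
  [ 0.1575   0.2750   0.4600]
(I − A)⁻¹ = adj(I−A) / det(I−A) ≈
  [   1.5556     0.4938     0.0988]
  [   0.4444     1.7284     0.3457]
  [   0.5185     0.9053     1.5144]
Δx = (I − A)⁻¹ Δd with Δd having +75 in the Timber component and 0 elsewhere.
So Δx_3 = L_31 · (+75), where L_31 = adj(I−A)_31 / det(I−A) = 0.1575 / 0.30375.
Δx_3 = 0.1575 × (+75) / 0.30375 = 11.8125 / 0.30375 ≈ 38.89.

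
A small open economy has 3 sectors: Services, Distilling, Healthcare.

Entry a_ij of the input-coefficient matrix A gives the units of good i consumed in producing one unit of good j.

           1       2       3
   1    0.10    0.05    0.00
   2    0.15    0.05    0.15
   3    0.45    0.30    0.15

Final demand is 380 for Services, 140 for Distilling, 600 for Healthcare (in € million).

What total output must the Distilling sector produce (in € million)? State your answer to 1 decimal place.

x_2 = 387.6

I − A =
  [   0.90    -0.05     0.00]
  [  -0.15     0.95    -0.15]
  [  -0.45    -0.30     0.85]
Cofactors of I−A, C_ij = (−1)^(i+j)·(minor ij) (rows/columns in the sector order above):
  C_11 = (0.95)(0.85) − (-0.15)(-0.30) = 0.7625
  C_12 = −[(-0.15)(0.85) − (-0.15)(-0.45)] = 0.1950
  C_13 = (-0.15)(-0.30) − (0.95)(-0.45) = 0.4725
  C_21 = −[(-0.05)(0.85) − (0.00)(-0.30)] = 0.0425
  C_22 = (0.90)(0.85) − (0.00)(-0.45) = 0.7650
  C_23 = −[(0.90)(-0.30) − (-0.05)(-0.45)] = 0.2925
  C_31 = (-0.05)(-0.15) − (0.00)(0.95) = 0.0075
  C_32 = −[(0.90)(-0.15) − (0.00)(-0.15)] = 0.1350
  C_33 = (0.90)(0.95) − (-0.05)(-0.15) = 0.8475
det(I−A) = Σ_j (I−A)_1j·C_1j = (0.90)(0.7625) + (-0.05)(0.1950) + (0.00)(0.4725) = 0.6765
adj(I−A) = Cᵀ =
  [ 0.7625   0.0425   0.0075]
  [ 0.1950   0.7650   0.1350]
  [ 0.4725   0.2925   0.8475]
(I − A)⁻¹ = adj(I−A) / det(I−A) ≈
  [   1.1271     0.0628     0.0111]
  [   0.2882     1.1308     0.1996]
  [   0.6984     0.4324     1.2528]
x = (I − A)⁻¹ d = adj(I−A)·d / det(I−A), with det(I−A) = 0.6765:
  x_1 = (0.7625·380 + 0.0425·140 + 0.0075·600) / 0.6765 = 300.20 / 0.6765 ≈ 443.8
  x_2 = (0.1950·380 + 0.7650·140 + 0.1350·600) / 0.6765 = 262.20 / 0.6765 ≈ 387.6
  x_3 = (0.4725·380 + 0.2925·140 + 0.8475·600) / 0.6765 = 729.00 / 0.6765 ≈ 1077.6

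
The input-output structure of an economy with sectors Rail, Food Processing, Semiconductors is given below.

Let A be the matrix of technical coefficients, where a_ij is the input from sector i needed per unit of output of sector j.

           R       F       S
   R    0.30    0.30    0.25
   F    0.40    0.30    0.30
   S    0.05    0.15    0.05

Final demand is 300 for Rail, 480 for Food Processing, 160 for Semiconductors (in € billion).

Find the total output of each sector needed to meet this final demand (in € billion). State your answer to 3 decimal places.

I − A =
  [   0.70    -0.30    -0.25]
  [  -0.40     0.70    -0.30]
  [  -0.05    -0.15     0.95]
Cofactors of I−A, C_ij = (−1)^(i+j)·(minor ij) (rows/columns in the sector order above):
  C_11 = (0.70)(0.95) − (-0.30)(-0.15) = 0.6200
  C_12 = −[(-0.40)(0.95) − (-0.30)(-0.05)] = 0.3950
  C_13 = (-0.40)(-0.15) − (0.70)(-0.05) = 0.0950
  C_21 = −[(-0.30)(0.95) − (-0.25)(-0.15)] = 0.3225
  C_22 = (0.70)(0.95) − (-0.25)(-0.05) = 0.6525
  C_23 = −[(0.70)(-0.15) − (-0.30)(-0.05)] = 0.1200
  C_31 = (-0.30)(-0.30) − (-0.25)(0.70) = 0.2650
  C_32 = −[(0.70)(-0.30) − (-0.25)(-0.40)] = 0.3100
  C_33 = (0.70)(0.70) − (-0.30)(-0.40) = 0.3700
det(I−A) = Σ_j (I−A)_1j·C_1j = (0.70)(0.6200) + (-0.30)(0.3950) + (-0.25)(0.0950) = 0.29175
adj(I−A) = Cᵀ =
  [ 0.6200   0.3225   0.2650]
  [ 0.3950   0.6525   0.3100]
  [ 0.0950   0.1200   0.3700]
(I − A)⁻¹ = adj(I−A) / det(I−A) ≈
  [   2.1251     1.1054     0.9083]
  [   1.3539     2.2365     1.0626]
  [   0.3256     0.4113     1.2682]
x = (I − A)⁻¹ d = adj(I−A)·d / det(I−A), with det(I−A) = 0.29175:
  x_R = (0.6200·300 + 0.3225·480 + 0.2650·160) / 0.29175 = 383.20 / 0.29175 ≈ 1313.453
  x_F = (0.3950·300 + 0.6525·480 + 0.3100·160) / 0.29175 = 481.30 / 0.29175 ≈ 1649.700
  x_S = (0.0950·300 + 0.1200·480 + 0.3700·160) / 0.29175 = 145.30 / 0.29175 ≈ 498.029

x_R = 1313.453, x_F = 1649.700, x_S = 498.029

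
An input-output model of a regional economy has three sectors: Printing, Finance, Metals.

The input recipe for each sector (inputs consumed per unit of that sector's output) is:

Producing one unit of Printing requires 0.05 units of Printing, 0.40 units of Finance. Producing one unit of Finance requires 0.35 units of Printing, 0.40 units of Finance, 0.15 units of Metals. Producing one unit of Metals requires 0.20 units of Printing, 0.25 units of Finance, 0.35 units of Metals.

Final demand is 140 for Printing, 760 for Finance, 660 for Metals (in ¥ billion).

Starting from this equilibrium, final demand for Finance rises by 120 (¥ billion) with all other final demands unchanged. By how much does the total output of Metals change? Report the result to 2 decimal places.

Δx_3 = 73.75

I − A =
  [   0.95    -0.35    -0.20]
  [  -0.40     0.60    -0.25]
  [   0.00    -0.15     0.65]
Cofactors of I−A, C_ij = (−1)^(i+j)·(minor ij) (rows/columns in the sector order above):
  C_11 = (0.60)(0.65) − (-0.25)(-0.15) = 0.3525
  C_12 = −[(-0.40)(0.65) − (-0.25)(0.00)] = 0.2600
  C_13 = (-0.40)(-0.15) − (0.60)(0.00) = 0.0600
  C_21 = −[(-0.35)(0.65) − (-0.20)(-0.15)] = 0.2575
  C_22 = (0.95)(0.65) − (-0.20)(0.00) = 0.6175
  C_23 = −[(0.95)(-0.15) − (-0.35)(0.00)] = 0.1425
  C_31 = (-0.35)(-0.25) − (-0.20)(0.60) = 0.2075
  C_32 = −[(0.95)(-0.25) − (-0.20)(-0.40)] = 0.3175
  C_33 = (0.95)(0.60) − (-0.35)(-0.40) = 0.4300
det(I−A) = Σ_j (I−A)_1j·C_1j = (0.95)(0.3525) + (-0.35)(0.2600) + (-0.20)(0.0600) = 0.231875
adj(I−A) = Cᵀ =
  [ 0.3525   0.2575   0.2075]
  [ 0.2600   0.6175   0.3175]
  [ 0.0600   0.1425   0.4300]
(I − A)⁻¹ = adj(I−A) / det(I−A) ≈
  [   1.5202     1.1105     0.8949]
  [   1.1213     2.6631     1.3693]
  [   0.2588     0.6146     1.8544]
Δx = (I − A)⁻¹ Δd with Δd having +120 in the Finance component and 0 elsewhere.
So Δx_3 = L_32 · (+120), where L_32 = adj(I−A)_32 / det(I−A) = 0.1425 / 0.231875.
Δx_3 = 0.1425 × (+120) / 0.231875 = 17.10 / 0.231875 ≈ 73.75.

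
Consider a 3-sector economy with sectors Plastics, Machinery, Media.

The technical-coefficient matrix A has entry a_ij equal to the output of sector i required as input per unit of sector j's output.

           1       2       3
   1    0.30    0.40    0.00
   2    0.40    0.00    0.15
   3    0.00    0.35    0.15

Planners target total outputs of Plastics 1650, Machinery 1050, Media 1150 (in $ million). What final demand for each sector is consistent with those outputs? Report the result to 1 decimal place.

d_1 = 735.0, d_2 = 217.5, d_3 = 610.0

I − A =
  [   0.70    -0.40     0.00]
  [  -0.40     1.00    -0.15]
  [   0.00    -0.35     0.85]
d = (I − A) x:
  d_1 = (+0.70)·1650 + (-0.40)·1050 + (+0.00)·1150 = 735.0
  d_2 = (-0.40)·1650 + (+1.00)·1050 + (-0.15)·1150 = 217.5
  d_3 = (+0.00)·1650 + (-0.35)·1050 + (+0.85)·1150 = 610.0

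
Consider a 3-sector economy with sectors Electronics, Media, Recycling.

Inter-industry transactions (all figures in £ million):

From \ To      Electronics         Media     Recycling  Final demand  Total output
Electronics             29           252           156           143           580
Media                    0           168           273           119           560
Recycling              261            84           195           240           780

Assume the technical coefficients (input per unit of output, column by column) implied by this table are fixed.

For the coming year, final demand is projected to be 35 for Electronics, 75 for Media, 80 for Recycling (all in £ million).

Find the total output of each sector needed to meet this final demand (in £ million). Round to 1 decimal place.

x_1 = 215.6, x_2 = 250.2, x_3 = 286.0

Technical coefficients a_ij = z_ij / X_j:
  a_11 = 29/580 = 0.05, a_21 = 0/580 = 0.00, a_31 = 261/580 = 0.45
  a_12 = 252/560 = 0.45, a_22 = 168/560 = 0.30, a_32 = 84/560 = 0.15
  a_13 = 156/780 = 0.20, a_23 = 273/780 = 0.35, a_33 = 195/780 = 0.25
I − A =
  [   0.95    -0.45    -0.20]
  [   0.00     0.70    -0.35]
  [  -0.45    -0.15     0.75]
Cofactors of I−A, C_ij = (−1)^(i+j)·(minor ij) (rows/columns in the sector order above):
  C_11 = (0.70)(0.75) − (-0.35)(-0.15) = 0.4725
  C_12 = −[(0.00)(0.75) − (-0.35)(-0.45)] = 0.1575
  C_13 = (0.00)(-0.15) − (0.70)(-0.45) = 0.3150
  C_21 = −[(-0.45)(0.75) − (-0.20)(-0.15)] = 0.3675
  C_22 = (0.95)(0.75) − (-0.20)(-0.45) = 0.6225
  C_23 = −[(0.95)(-0.15) − (-0.45)(-0.45)] = 0.3450
  C_31 = (-0.45)(-0.35) − (-0.20)(0.70) = 0.2975
  C_32 = −[(0.95)(-0.35) − (-0.20)(0.00)] = 0.3325
  C_33 = (0.95)(0.70) − (-0.45)(0.00) = 0.6650
det(I−A) = Σ_j (I−A)_1j·C_1j = (0.95)(0.4725) + (-0.45)(0.1575) + (-0.20)(0.3150) = 0.3150
adj(I−A) = Cᵀ =
  [ 0.4725   0.3675   0.2975]
  [ 0.1575   0.6225   0.3325]
  [ 0.3150   0.3450   0.6650]
(I − A)⁻¹ = adj(I−A) / det(I−A) ≈
  [   1.5000     1.1667     0.9444]
  [   0.5000     1.9762     1.0556]
  [   1.0000     1.0952     2.1111]
x = (I − A)⁻¹ d = adj(I−A)·d / det(I−A), with det(I−A) = 0.3150:
  x_1 = (0.4725·35 + 0.3675·75 + 0.2975·80) / 0.3150 = 67.90 / 0.3150 ≈ 215.6
  x_2 = (0.1575·35 + 0.6225·75 + 0.3325·80) / 0.3150 = 78.80 / 0.3150 ≈ 250.2
  x_3 = (0.3150·35 + 0.3450·75 + 0.6650·80) / 0.3150 = 90.10 / 0.3150 ≈ 286.0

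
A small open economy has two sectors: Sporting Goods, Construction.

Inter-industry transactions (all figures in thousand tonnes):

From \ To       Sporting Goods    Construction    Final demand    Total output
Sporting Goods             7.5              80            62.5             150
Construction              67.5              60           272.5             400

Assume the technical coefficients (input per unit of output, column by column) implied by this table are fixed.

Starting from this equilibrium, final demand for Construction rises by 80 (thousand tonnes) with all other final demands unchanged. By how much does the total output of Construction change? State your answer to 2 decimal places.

Technical coefficients a_ij = z_ij / X_j:
  a_11 = 7.5/150 = 0.05, a_21 = 67.5/150 = 0.45
  a_12 = 80/400 = 0.20, a_22 = 60/400 = 0.15
I − A =
  [   0.95    -0.20]
  [  -0.45     0.85]
det(I−A) = (0.95)(0.85) − (-0.20)(-0.45) = 0.7175
adj(I−A) = [[0.85, 0.20], [0.45, 0.95]]
(I − A)⁻¹ = adj(I−A) / det(I−A) ≈
  [   1.1847     0.2787]
  [   0.6272     1.3240]
Δx = (I − A)⁻¹ Δd with Δd having +80 in the Construction component and 0 elsewhere.
So Δx_2 = L_22 · (+80), where L_22 = adj(I−A)_22 / det(I−A) = 0.95 / 0.7175.
Δx_2 = 0.95 × (+80) / 0.7175 = 76.00 / 0.7175 ≈ 105.92.

Δx_2 = 105.92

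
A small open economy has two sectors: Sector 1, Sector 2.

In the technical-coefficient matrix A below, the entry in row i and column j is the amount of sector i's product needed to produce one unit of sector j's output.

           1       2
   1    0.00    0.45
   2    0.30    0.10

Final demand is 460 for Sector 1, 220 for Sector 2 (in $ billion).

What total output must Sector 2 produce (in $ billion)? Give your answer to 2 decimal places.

x_2 = 467.97

I − A =
  [   1.00    -0.45]
  [  -0.30     0.90]
det(I−A) = (1.00)(0.90) − (-0.45)(-0.30) = 0.7650
adj(I−A) = [[0.90, 0.45], [0.30, 1.00]]
(I − A)⁻¹ = adj(I−A) / det(I−A) ≈
  [   1.1765     0.5882]
  [   0.3922     1.3072]
x = (I − A)⁻¹ d = adj(I−A)·d / det(I−A), with det(I−A) = 0.7650:
  x_1 = (0.90·460 + 0.45·220) / 0.7650 = 513.00 / 0.7650 ≈ 670.59
  x_2 = (0.30·460 + 1.00·220) / 0.7650 = 358.00 / 0.7650 ≈ 467.97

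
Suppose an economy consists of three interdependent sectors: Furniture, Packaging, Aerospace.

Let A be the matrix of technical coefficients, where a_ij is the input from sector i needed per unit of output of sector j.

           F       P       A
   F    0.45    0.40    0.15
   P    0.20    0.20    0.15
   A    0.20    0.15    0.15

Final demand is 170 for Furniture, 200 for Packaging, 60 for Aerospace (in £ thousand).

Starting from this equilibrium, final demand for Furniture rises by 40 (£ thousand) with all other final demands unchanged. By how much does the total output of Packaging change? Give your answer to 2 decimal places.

Δx_P = 31.60

I − A =
  [   0.55    -0.40    -0.15]
  [  -0.20     0.80    -0.15]
  [  -0.20    -0.15     0.85]
Cofactors of I−A, C_ij = (−1)^(i+j)·(minor ij) (rows/columns in the sector order above):
  C_11 = (0.80)(0.85) − (-0.15)(-0.15) = 0.6575
  C_12 = −[(-0.20)(0.85) − (-0.15)(-0.20)] = 0.2000
  C_13 = (-0.20)(-0.15) − (0.80)(-0.20) = 0.1900
  C_21 = −[(-0.40)(0.85) − (-0.15)(-0.15)] = 0.3625
  C_22 = (0.55)(0.85) − (-0.15)(-0.20) = 0.4375
  C_23 = −[(0.55)(-0.15) − (-0.40)(-0.20)] = 0.1625
  C_31 = (-0.40)(-0.15) − (-0.15)(0.80) = 0.1800
  C_32 = −[(0.55)(-0.15) − (-0.15)(-0.20)] = 0.1125
  C_33 = (0.55)(0.80) − (-0.40)(-0.20) = 0.3600
det(I−A) = Σ_j (I−A)_1j·C_1j = (0.55)(0.6575) + (-0.40)(0.2000) + (-0.15)(0.1900) = 0.253125
adj(I−A) = Cᵀ =
  [ 0.6575   0.3625   0.1800]
  [ 0.2000   0.4375   0.1125]
  [ 0.1900   0.1625   0.3600]
(I − A)⁻¹ = adj(I−A) / det(I−A) ≈
  [   2.5975     1.4321     0.7111]
  [   0.7901     1.7284     0.4444]
  [   0.7506     0.6420     1.4222]
Δx = (I − A)⁻¹ Δd with Δd having +40 in the Furniture component and 0 elsewhere.
So Δx_P = L_PF · (+40), where L_PF = adj(I−A)_PF / det(I−A) = 0.2000 / 0.253125.
Δx_P = 0.2000 × (+40) / 0.253125 = 8.00 / 0.253125 ≈ 31.60.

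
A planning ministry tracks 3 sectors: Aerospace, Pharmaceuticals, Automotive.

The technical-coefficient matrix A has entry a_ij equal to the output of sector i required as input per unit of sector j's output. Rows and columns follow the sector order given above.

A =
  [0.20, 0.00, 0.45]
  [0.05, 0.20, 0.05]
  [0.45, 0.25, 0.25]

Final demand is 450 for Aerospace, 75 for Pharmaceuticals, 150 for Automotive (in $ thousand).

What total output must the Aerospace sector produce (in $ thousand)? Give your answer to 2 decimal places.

I − A =
  [   0.80     0.00    -0.45]
  [  -0.05     0.80    -0.05]
  [  -0.45    -0.25     0.75]
Cofactors of I−A, C_ij = (−1)^(i+j)·(minor ij) (rows/columns in the sector order above):
  C_11 = (0.80)(0.75) − (-0.05)(-0.25) = 0.5875
  C_12 = −[(-0.05)(0.75) − (-0.05)(-0.45)] = 0.0600
  C_13 = (-0.05)(-0.25) − (0.80)(-0.45) = 0.3725
  C_21 = −[(0.00)(0.75) − (-0.45)(-0.25)] = 0.1125
  C_22 = (0.80)(0.75) − (-0.45)(-0.45) = 0.3975
  C_23 = −[(0.80)(-0.25) − (0.00)(-0.45)] = 0.2000
  C_31 = (0.00)(-0.05) − (-0.45)(0.80) = 0.3600
  C_32 = −[(0.80)(-0.05) − (-0.45)(-0.05)] = 0.0625
  C_33 = (0.80)(0.80) − (0.00)(-0.05) = 0.6400
det(I−A) = Σ_j (I−A)_1j·C_1j = (0.80)(0.5875) + (0.00)(0.0600) + (-0.45)(0.3725) = 0.302375
adj(I−A) = Cᵀ =
  [ 0.5875   0.1125   0.3600]
  [ 0.0600   0.3975   0.0625]
  [ 0.3725   0.2000   0.6400]
(I − A)⁻¹ = adj(I−A) / det(I−A) ≈
  [   1.9430     0.3721     1.1906]
  [   0.1984     1.3146     0.2067]
  [   1.2319     0.6614     2.1166]
x = (I − A)⁻¹ d = adj(I−A)·d / det(I−A), with det(I−A) = 0.302375:
  x_1 = (0.5875·450 + 0.1125·75 + 0.3600·150) / 0.302375 = 326.8125 / 0.302375 ≈ 1080.82
  x_2 = (0.0600·450 + 0.3975·75 + 0.0625·150) / 0.302375 = 66.1875 / 0.302375 ≈ 218.89
  x_3 = (0.3725·450 + 0.2000·75 + 0.6400·150) / 0.302375 = 278.625 / 0.302375 ≈ 921.46

x_1 = 1080.82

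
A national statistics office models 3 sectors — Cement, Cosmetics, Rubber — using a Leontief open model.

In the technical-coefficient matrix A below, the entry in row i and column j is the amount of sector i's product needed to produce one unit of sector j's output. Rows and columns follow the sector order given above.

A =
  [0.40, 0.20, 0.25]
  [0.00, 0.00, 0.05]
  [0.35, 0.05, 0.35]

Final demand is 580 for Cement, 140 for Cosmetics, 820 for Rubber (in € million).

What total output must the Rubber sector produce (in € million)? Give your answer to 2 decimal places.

I − A =
  [   0.60    -0.20    -0.25]
  [   0.00     1.00    -0.05]
  [  -0.35    -0.05     0.65]
Cofactors of I−A, C_ij = (−1)^(i+j)·(minor ij) (rows/columns in the sector order above):
  C_11 = (1.00)(0.65) − (-0.05)(-0.05) = 0.6475
  C_12 = −[(0.00)(0.65) − (-0.05)(-0.35)] = 0.0175
  C_13 = (0.00)(-0.05) − (1.00)(-0.35) = 0.3500
  C_21 = −[(-0.20)(0.65) − (-0.25)(-0.05)] = 0.1425
  C_22 = (0.60)(0.65) − (-0.25)(-0.35) = 0.3025
  C_23 = −[(0.60)(-0.05) − (-0.20)(-0.35)] = 0.1000
  C_31 = (-0.20)(-0.05) − (-0.25)(1.00) = 0.2600
  C_32 = −[(0.60)(-0.05) − (-0.25)(0.00)] = 0.0300
  C_33 = (0.60)(1.00) − (-0.20)(0.00) = 0.6000
det(I−A) = Σ_j (I−A)_1j·C_1j = (0.60)(0.6475) + (-0.20)(0.0175) + (-0.25)(0.3500) = 0.2975
adj(I−A) = Cᵀ =
  [ 0.6475   0.1425   0.2600]
  [ 0.0175   0.3025   0.0300]
  [ 0.3500   0.1000   0.6000]
(I − A)⁻¹ = adj(I−A) / det(I−A) ≈
  [   2.1765     0.4790     0.8739]
  [   0.0588     1.0168     0.1008]
  [   1.1765     0.3361     2.0168]
x = (I − A)⁻¹ d = adj(I−A)·d / det(I−A), with det(I−A) = 0.2975:
  x_1 = (0.6475·580 + 0.1425·140 + 0.2600·820) / 0.2975 = 608.70 / 0.2975 ≈ 2046.05
  x_2 = (0.0175·580 + 0.3025·140 + 0.0300·820) / 0.2975 = 77.10 / 0.2975 ≈ 259.16
  x_3 = (0.3500·580 + 0.1000·140 + 0.6000·820) / 0.2975 = 709.00 / 0.2975 ≈ 2383.19

x_3 = 2383.19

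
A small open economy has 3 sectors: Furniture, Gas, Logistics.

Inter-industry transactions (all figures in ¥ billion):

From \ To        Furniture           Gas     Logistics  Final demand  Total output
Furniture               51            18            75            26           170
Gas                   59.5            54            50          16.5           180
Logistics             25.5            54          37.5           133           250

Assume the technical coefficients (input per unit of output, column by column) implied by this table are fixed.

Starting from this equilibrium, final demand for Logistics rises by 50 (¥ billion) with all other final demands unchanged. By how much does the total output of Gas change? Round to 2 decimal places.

Δx_2 = 43.95

Technical coefficients a_ij = z_ij / X_j:
  a_11 = 51/170 = 0.30, a_21 = 59.5/170 = 0.35, a_31 = 25.5/170 = 0.15
  a_12 = 18/180 = 0.10, a_22 = 54/180 = 0.30, a_32 = 54/180 = 0.30
  a_13 = 75/250 = 0.30, a_23 = 50/250 = 0.20, a_33 = 37.5/250 = 0.15
I − A =
  [   0.70    -0.10    -0.30]
  [  -0.35     0.70    -0.20]
  [  -0.15    -0.30     0.85]
Cofactors of I−A, C_ij = (−1)^(i+j)·(minor ij) (rows/columns in the sector order above):
  C_11 = (0.70)(0.85) − (-0.20)(-0.30) = 0.5350
  C_12 = −[(-0.35)(0.85) − (-0.20)(-0.15)] = 0.3275
  C_13 = (-0.35)(-0.30) − (0.70)(-0.15) = 0.2100
  C_21 = −[(-0.10)(0.85) − (-0.30)(-0.30)] = 0.1750
  C_22 = (0.70)(0.85) − (-0.30)(-0.15) = 0.5500
  C_23 = −[(0.70)(-0.30) − (-0.10)(-0.15)] = 0.2250
  C_31 = (-0.10)(-0.20) − (-0.30)(0.70) = 0.2300
  C_32 = −[(0.70)(-0.20) − (-0.30)(-0.35)] = 0.2450
  C_33 = (0.70)(0.70) − (-0.10)(-0.35) = 0.4550
det(I−A) = Σ_j (I−A)_1j·C_1j = (0.70)(0.5350) + (-0.10)(0.3275) + (-0.30)(0.2100) = 0.27875
adj(I−A) = Cᵀ =
  [ 0.5350   0.1750   0.2300]
  [ 0.3275   0.5500   0.2450]
  [ 0.2100   0.2250   0.4550]
(I − A)⁻¹ = adj(I−A) / det(I−A) ≈
  [   1.9193     0.6278     0.8251]
  [   1.1749     1.9731     0.8789]
  [   0.7534     0.8072     1.6323]
Δx = (I − A)⁻¹ Δd with Δd having +50 in the Logistics component and 0 elsewhere.
So Δx_2 = L_23 · (+50), where L_23 = adj(I−A)_23 / det(I−A) = 0.2450 / 0.27875.
Δx_2 = 0.2450 × (+50) / 0.27875 = 12.25 / 0.27875 ≈ 43.95.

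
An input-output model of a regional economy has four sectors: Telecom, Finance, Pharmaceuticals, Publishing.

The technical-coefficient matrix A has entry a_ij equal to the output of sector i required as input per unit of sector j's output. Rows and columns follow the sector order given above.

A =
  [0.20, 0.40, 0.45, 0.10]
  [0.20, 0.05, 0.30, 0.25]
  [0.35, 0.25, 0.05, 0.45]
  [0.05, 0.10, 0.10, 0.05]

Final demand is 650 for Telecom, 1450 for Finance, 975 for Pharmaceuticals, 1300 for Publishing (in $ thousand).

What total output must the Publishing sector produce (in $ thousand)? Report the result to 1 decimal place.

I − A =
  [   0.80    -0.40    -0.45    -0.10]
  [  -0.20     0.95    -0.30    -0.25]
  [  -0.35    -0.25     0.95    -0.45]
  [  -0.05    -0.10    -0.10     0.95]
Compute the cofactors C_ij = (−1)^(i+j)·(3×3 minor ij) of I−A; the adjugate is their transpose:
adj(I−A) = Cᵀ =
  [ 0.699875   0.482125   0.531375   0.452250]
  [ 0.298625   0.518000   0.339625   0.328625]
  [ 0.388125   0.370250   0.614250   0.429250]
  [ 0.109125   0.118875   0.128375   0.371875]
det(I−A) = Σ_j (I−A)_1j·C_1j = (0.80)(0.699875) + (-0.40)(0.298625) + (-0.45)(0.388125) + (-0.10)(0.109125) = 0.25488125
(I − A)⁻¹ = adj(I−A) / det(I−A) ≈
  [   2.7459     1.8916     2.0848     1.7744]
  [   1.1716     2.0323     1.3325     1.2893]
  [   1.5228     1.4526     2.4099     1.6841]
  [   0.4281     0.4664     0.5037     1.4590]
x = (I − A)⁻¹ d = adj(I−A)·d / det(I−A), with det(I−A) = 0.25488125:
  x_1 = (0.699875·650 + 0.482125·1450 + 0.531375·975 + 0.452250·1300) / 0.25488125 = 2260.015625 / 0.25488125 ≈ 8866.9
  x_2 = (0.298625·650 + 0.518000·1450 + 0.339625·975 + 0.328625·1300) / 0.25488125 = 1703.553125 / 0.25488125 ≈ 6683.7
  x_3 = (0.388125·650 + 0.370250·1450 + 0.614250·975 + 0.429250·1300) / 0.25488125 = 1946.0625 / 0.25488125 ≈ 7635.2
  x_4 = (0.109125·650 + 0.118875·1450 + 0.128375·975 + 0.371875·1300) / 0.25488125 = 851.903125 / 0.25488125 ≈ 3342.4

x_4 = 3342.4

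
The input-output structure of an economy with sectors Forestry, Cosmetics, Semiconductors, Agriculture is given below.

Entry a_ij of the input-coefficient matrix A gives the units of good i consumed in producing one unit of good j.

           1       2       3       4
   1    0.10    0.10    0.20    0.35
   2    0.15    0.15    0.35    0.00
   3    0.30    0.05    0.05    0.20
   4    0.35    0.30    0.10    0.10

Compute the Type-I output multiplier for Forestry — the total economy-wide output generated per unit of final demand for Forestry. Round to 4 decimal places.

m_1 = 4.1172

I − A =
  [   0.90    -0.10    -0.20    -0.35]
  [  -0.15     0.85    -0.35     0.00]
  [  -0.30    -0.05     0.95    -0.20]
  [  -0.35    -0.30    -0.10     0.90]
Compute the cofactors C_ij = (−1)^(i+j)·(3×3 minor ij) of I−A; the adjugate is their transpose:
adj(I−A) = Cᵀ =
  [ 0.673000   0.206000   0.251000   0.317500]
  [ 0.244250   0.556625   0.272875   0.155625]
  [ 0.304750   0.153875   0.555125   0.241875]
  [ 0.377000   0.282750   0.250250   0.633750]
det(I−A) = Σ_j (I−A)_1j·C_1j = (0.90)(0.673000) + (-0.10)(0.244250) + (-0.20)(0.304750) + (-0.35)(0.377000) = 0.388375
(I − A)⁻¹ = adj(I−A) / det(I−A) ≈
  [   1.73286     0.53042     0.64628     0.81751]
  [   0.62890     1.43322     0.70261     0.40071]
  [   0.78468     0.39620     1.42935     0.62279]
  [   0.97071     0.72803     0.64435     1.63180]
The output multiplier for sector j is the column-j sum of the Leontief inverse (I − A)⁻¹ = adj(I−A) / det(I−A).
Column 1 of adj(I−A): (0.673000, 0.244250, 0.304750, 0.377000); det(I−A) = 0.388375.
m_1 = (0.673000 + 0.244250 + 0.304750 + 0.377000) / 0.388375 = 1.599 / 0.388375 ≈ 4.1172.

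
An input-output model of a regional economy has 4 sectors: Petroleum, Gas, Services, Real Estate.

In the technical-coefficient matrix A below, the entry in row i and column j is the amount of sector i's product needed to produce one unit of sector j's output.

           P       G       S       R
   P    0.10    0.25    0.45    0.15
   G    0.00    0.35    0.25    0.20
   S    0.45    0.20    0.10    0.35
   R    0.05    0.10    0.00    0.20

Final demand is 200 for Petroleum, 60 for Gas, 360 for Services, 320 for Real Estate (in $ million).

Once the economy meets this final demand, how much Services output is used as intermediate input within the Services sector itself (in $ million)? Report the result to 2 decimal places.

z_SS = 144.75

I − A =
  [   0.90    -0.25    -0.45    -0.15]
  [   0.00     0.65    -0.25    -0.20]
  [  -0.45    -0.20     0.90    -0.35]
  [  -0.05    -0.10     0.00     0.80]
Compute the cofactors C_ij = (−1)^(i+j)·(3×3 minor ij) of I−A; the adjugate is their transpose:
adj(I−A) = Cᵀ =
  [ 0.401250   0.281250   0.278750   0.267500]
  [ 0.103375   0.471375   0.182625   0.217125]
  [ 0.238375   0.275125   0.442625   0.307125]
  [ 0.038000   0.076500   0.040250   0.321750]
det(I−A) = Σ_j (I−A)_1j·C_1j = (0.90)(0.401250) + (-0.25)(0.103375) + (-0.45)(0.238375) + (-0.15)(0.038000) = 0.2223125
(I − A)⁻¹ = adj(I−A) / det(I−A) ≈
  [   1.8049     1.2651     1.2539     1.2033]
  [   0.4650     2.1203     0.8215     0.9767]
  [   1.0723     1.2376     1.9910     1.3815]
  [   0.1709     0.3441     0.1811     1.4473]
First solve x = (I − A)⁻¹ d = adj(I−A)·d / det(I−A); in particular x_S = (0.238375·200 + 0.275125·60 + 0.442625·360 + 0.307125·320) / 0.2223125 = 321.8075 / 0.2223125 ≈ 1447.5457.
Intermediate flow from S to S: z_SS = a_SS · x_S = 0.10 × 321.8075 / 0.2223125 = 32.18075 / 0.2223125 ≈ 144.75.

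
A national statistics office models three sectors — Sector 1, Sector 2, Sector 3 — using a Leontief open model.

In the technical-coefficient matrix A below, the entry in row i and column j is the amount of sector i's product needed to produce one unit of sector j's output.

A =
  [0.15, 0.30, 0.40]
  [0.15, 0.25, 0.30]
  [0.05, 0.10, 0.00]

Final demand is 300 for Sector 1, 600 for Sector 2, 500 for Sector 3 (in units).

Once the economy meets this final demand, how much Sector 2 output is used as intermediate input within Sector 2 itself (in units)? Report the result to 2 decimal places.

I − A =
  [   0.85    -0.30    -0.40]
  [  -0.15     0.75    -0.30]
  [  -0.05    -0.10     1.00]
Cofactors of I−A, C_ij = (−1)^(i+j)·(minor ij) (rows/columns in the sector order above):
  C_11 = (0.75)(1.00) − (-0.30)(-0.10) = 0.7200
  C_12 = −[(-0.15)(1.00) − (-0.30)(-0.05)] = 0.1650
  C_13 = (-0.15)(-0.10) − (0.75)(-0.05) = 0.0525
  C_21 = −[(-0.30)(1.00) − (-0.40)(-0.10)] = 0.3400
  C_22 = (0.85)(1.00) − (-0.40)(-0.05) = 0.8300
  C_23 = −[(0.85)(-0.10) − (-0.30)(-0.05)] = 0.1000
  C_31 = (-0.30)(-0.30) − (-0.40)(0.75) = 0.3900
  C_32 = −[(0.85)(-0.30) − (-0.40)(-0.15)] = 0.3150
  C_33 = (0.85)(0.75) − (-0.30)(-0.15) = 0.5925
det(I−A) = Σ_j (I−A)_1j·C_1j = (0.85)(0.7200) + (-0.30)(0.1650) + (-0.40)(0.0525) = 0.5415
adj(I−A) = Cᵀ =
  [ 0.7200   0.3400   0.3900]
  [ 0.1650   0.8300   0.3150]
  [ 0.0525   0.1000   0.5925]
(I − A)⁻¹ = adj(I−A) / det(I−A) ≈
  [   1.3296     0.6279     0.7202]
  [   0.3047     1.5328     0.5817]
  [   0.0970     0.1847     1.0942]
First solve x = (I − A)⁻¹ d = adj(I−A)·d / det(I−A); in particular x_2 = (0.1650·300 + 0.8300·600 + 0.3150·500) / 0.5415 = 705.00 / 0.5415 ≈ 1301.9391.
Intermediate flow from 2 to 2: z_22 = a_22 · x_2 = 0.25 × 705.00 / 0.5415 = 176.25 / 0.5415 ≈ 325.48.

z_22 = 325.48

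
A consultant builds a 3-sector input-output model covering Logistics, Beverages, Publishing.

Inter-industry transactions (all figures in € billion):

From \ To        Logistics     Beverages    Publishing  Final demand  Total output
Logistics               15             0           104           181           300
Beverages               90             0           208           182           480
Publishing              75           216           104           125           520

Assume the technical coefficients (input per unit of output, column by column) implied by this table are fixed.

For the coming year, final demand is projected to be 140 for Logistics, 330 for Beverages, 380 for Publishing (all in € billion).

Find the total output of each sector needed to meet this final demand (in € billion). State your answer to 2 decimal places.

Technical coefficients a_ij = z_ij / X_j:
  a_LL = 15/300 = 0.05, a_BL = 90/300 = 0.30, a_PL = 75/300 = 0.25
  a_LB = 0/480 = 0.00, a_BB = 0/480 = 0.00, a_PB = 216/480 = 0.45
  a_LP = 104/520 = 0.20, a_BP = 208/520 = 0.40, a_PP = 104/520 = 0.20
I − A =
  [   0.95     0.00    -0.20]
  [  -0.30     1.00    -0.40]
  [  -0.25    -0.45     0.80]
Cofactors of I−A, C_ij = (−1)^(i+j)·(minor ij) (rows/columns in the sector order above):
  C_11 = (1.00)(0.80) − (-0.40)(-0.45) = 0.6200
  C_12 = −[(-0.30)(0.80) − (-0.40)(-0.25)] = 0.3400
  C_13 = (-0.30)(-0.45) − (1.00)(-0.25) = 0.3850
  C_21 = −[(0.00)(0.80) − (-0.20)(-0.45)] = 0.0900
  C_22 = (0.95)(0.80) − (-0.20)(-0.25) = 0.7100
  C_23 = −[(0.95)(-0.45) − (0.00)(-0.25)] = 0.4275
  C_31 = (0.00)(-0.40) − (-0.20)(1.00) = 0.2000
  C_32 = −[(0.95)(-0.40) − (-0.20)(-0.30)] = 0.4400
  C_33 = (0.95)(1.00) − (0.00)(-0.30) = 0.9500
det(I−A) = Σ_j (I−A)_1j·C_1j = (0.95)(0.6200) + (0.00)(0.3400) + (-0.20)(0.3850) = 0.5120
adj(I−A) = Cᵀ =
  [ 0.6200   0.0900   0.2000]
  [ 0.3400   0.7100   0.4400]
  [ 0.3850   0.4275   0.9500]
(I − A)⁻¹ = adj(I−A) / det(I−A) ≈
  [   1.2109     0.1758     0.3906]
  [   0.6641     1.3867     0.8594]
  [   0.7520     0.8350     1.8555]
x = (I − A)⁻¹ d = adj(I−A)·d / det(I−A), with det(I−A) = 0.5120:
  x_L = (0.6200·140 + 0.0900·330 + 0.2000·380) / 0.5120 = 192.50 / 0.5120 ≈ 375.98
  x_B = (0.3400·140 + 0.7100·330 + 0.4400·380) / 0.5120 = 449.10 / 0.5120 ≈ 877.15
  x_P = (0.3850·140 + 0.4275·330 + 0.9500·380) / 0.5120 = 555.975 / 0.5120 ≈ 1085.89

x_L = 375.98, x_B = 877.15, x_P = 1085.89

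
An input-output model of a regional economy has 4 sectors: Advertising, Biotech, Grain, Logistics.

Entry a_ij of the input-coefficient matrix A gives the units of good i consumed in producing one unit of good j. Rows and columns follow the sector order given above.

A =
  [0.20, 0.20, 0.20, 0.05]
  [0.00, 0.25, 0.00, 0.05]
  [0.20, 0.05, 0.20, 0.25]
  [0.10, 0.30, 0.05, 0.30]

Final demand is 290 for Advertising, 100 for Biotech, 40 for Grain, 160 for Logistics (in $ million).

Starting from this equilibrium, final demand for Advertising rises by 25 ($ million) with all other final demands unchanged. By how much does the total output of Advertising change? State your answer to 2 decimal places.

I − A =
  [   0.80    -0.20    -0.20    -0.05]
  [   0.00     0.75     0.00    -0.05]
  [  -0.20    -0.05     0.80    -0.25]
  [  -0.10    -0.30    -0.05     0.70]
Compute the cofactors C_ij = (−1)^(i+j)·(3×3 minor ij) of I−A; the adjugate is their transpose:
adj(I−A) = Cᵀ =
  [ 0.398500   0.143625   0.104375   0.076000]
  [ 0.004500   0.400500   0.003000   0.030000]
  [ 0.121000   0.123750   0.403250   0.161500]
  [ 0.067500   0.201000   0.045000   0.450000]
det(I−A) = Σ_j (I−A)_1j·C_1j = (0.80)(0.398500) + (-0.20)(0.004500) + (-0.20)(0.121000) + (-0.05)(0.067500) = 0.290325
(I − A)⁻¹ = adj(I−A) / det(I−A) ≈
  [   1.3726     0.4947     0.3595     0.2618]
  [   0.0155     1.3795     0.0103     0.1033]
  [   0.4168     0.4262     1.3890     0.5563]
  [   0.2325     0.6923     0.1550     1.5500]
Δx = (I − A)⁻¹ Δd with Δd having +25 in the Advertising component and 0 elsewhere.
So Δx_1 = L_11 · (+25), where L_11 = adj(I−A)_11 / det(I−A) = 0.398500 / 0.290325.
Δx_1 = 0.398500 × (+25) / 0.290325 = 9.9625 / 0.290325 ≈ 34.31.

Δx_1 = 34.31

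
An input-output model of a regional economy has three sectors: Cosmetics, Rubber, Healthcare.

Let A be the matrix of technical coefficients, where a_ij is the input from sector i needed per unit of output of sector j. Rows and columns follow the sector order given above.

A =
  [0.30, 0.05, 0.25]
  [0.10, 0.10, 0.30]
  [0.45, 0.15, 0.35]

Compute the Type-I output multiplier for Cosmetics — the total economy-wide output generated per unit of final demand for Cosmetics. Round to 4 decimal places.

m_C = 4.4106

I − A =
  [   0.70    -0.05    -0.25]
  [  -0.10     0.90    -0.30]
  [  -0.45    -0.15     0.65]
Cofactors of I−A, C_ij = (−1)^(i+j)·(minor ij) (rows/columns in the sector order above):
  C_11 = (0.90)(0.65) − (-0.30)(-0.15) = 0.5400
  C_12 = −[(-0.10)(0.65) − (-0.30)(-0.45)] = 0.2000
  C_13 = (-0.10)(-0.15) − (0.90)(-0.45) = 0.4200
  C_21 = −[(-0.05)(0.65) − (-0.25)(-0.15)] = 0.0700
  C_22 = (0.70)(0.65) − (-0.25)(-0.45) = 0.3425
  C_23 = −[(0.70)(-0.15) − (-0.05)(-0.45)] = 0.1275
  C_31 = (-0.05)(-0.30) − (-0.25)(0.90) = 0.2400
  C_32 = −[(0.70)(-0.30) − (-0.25)(-0.10)] = 0.2350
  C_33 = (0.70)(0.90) − (-0.05)(-0.10) = 0.6250
det(I−A) = Σ_j (I−A)_1j·C_1j = (0.70)(0.5400) + (-0.05)(0.2000) + (-0.25)(0.4200) = 0.2630
adj(I−A) = Cᵀ =
  [ 0.5400   0.0700   0.2400]
  [ 0.2000   0.3425   0.2350]
  [ 0.4200   0.1275   0.6250]
(I − A)⁻¹ = adj(I−A) / det(I−A) ≈
  [   2.05323     0.26616     0.91255]
  [   0.76046     1.30228     0.89354]
  [   1.59696     0.48479     2.37643]
The output multiplier for sector j is the column-j sum of the Leontief inverse (I − A)⁻¹ = adj(I−A) / det(I−A).
Column C of adj(I−A): (0.5400, 0.2000, 0.4200); det(I−A) = 0.2630.
m_C = (0.5400 + 0.2000 + 0.4200) / 0.2630 = 1.16 / 0.2630 ≈ 4.4106.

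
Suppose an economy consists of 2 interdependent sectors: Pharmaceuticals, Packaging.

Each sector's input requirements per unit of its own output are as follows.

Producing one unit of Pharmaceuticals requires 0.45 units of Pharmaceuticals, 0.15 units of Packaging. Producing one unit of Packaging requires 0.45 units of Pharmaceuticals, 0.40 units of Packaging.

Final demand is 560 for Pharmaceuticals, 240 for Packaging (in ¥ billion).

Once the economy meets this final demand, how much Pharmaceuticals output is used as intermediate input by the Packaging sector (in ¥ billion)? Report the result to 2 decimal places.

I − A =
  [   0.55    -0.45]
  [  -0.15     0.60]
det(I−A) = (0.55)(0.60) − (-0.45)(-0.15) = 0.2625
adj(I−A) = [[0.60, 0.45], [0.15, 0.55]]
(I − A)⁻¹ = adj(I−A) / det(I−A) ≈
  [   2.2857     1.7143]
  [   0.5714     2.0952]
First solve x = (I − A)⁻¹ d = adj(I−A)·d / det(I−A); in particular x_2 = (0.15·560 + 0.55·240) / 0.2625 = 216.00 / 0.2625 ≈ 822.8571.
Intermediate flow from 1 to 2: z_12 = a_12 · x_2 = 0.45 × 216.00 / 0.2625 = 97.20 / 0.2625 ≈ 370.29.

z_12 = 370.29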